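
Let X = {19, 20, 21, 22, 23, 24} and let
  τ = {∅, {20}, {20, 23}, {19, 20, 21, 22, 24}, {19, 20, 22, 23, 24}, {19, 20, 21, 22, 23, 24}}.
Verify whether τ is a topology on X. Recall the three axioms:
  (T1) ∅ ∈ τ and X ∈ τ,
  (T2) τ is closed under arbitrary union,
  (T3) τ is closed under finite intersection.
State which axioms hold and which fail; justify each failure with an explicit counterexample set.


τ is NOT a topology on X.

Axiom (T1): ∅ ∈ τ? Yes; X ∈ τ? Yes.
Axiom (T2/T3): check pairwise unions and intersections of members of τ.
Counterexample for (T3): {19, 20, 21, 22, 24} ∩ {19, 20, 22, 23, 24} = {19, 20, 22, 24} ∉ τ. Therefore τ is NOT a topology.


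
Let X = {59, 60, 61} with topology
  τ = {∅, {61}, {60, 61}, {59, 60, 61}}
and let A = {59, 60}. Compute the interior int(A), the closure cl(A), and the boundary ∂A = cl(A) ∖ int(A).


int(A) = ∅, cl(A) = {59, 60}, ∂A = {59, 60}.

Closed sets in (X, τ) are complements of opens:
  closed(X, τ) = {∅, {59}, {59, 60}, {59, 60, 61}}.
int(A) = ⋃ {U ∈ τ : U ⊆ A}. Opens contained in A: ∅.
Taking the union of these: int(A) = ∅.
cl(A) = ⋂ {C closed : A ⊆ C}. Closed sets containing A: {59, 60}, {59, 60, 61}.
Intersecting these: cl(A) = {59, 60}.
∂A = cl(A) ∖ int(A) = {59, 60} ∖ ∅ = {59, 60}.


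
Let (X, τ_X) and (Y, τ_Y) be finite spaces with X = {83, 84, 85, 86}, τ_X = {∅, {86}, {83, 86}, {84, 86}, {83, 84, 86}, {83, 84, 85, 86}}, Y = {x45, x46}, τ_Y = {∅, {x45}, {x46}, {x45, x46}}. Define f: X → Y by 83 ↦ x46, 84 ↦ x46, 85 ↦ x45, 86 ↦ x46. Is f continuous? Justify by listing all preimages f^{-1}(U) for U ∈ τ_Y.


f is NOT continuous.

Compute f^{-1}(U) for each U ∈ τ_Y:
  U = ∅: f^{-1}(U) = ∅ ∈ τ_X ✓.
  U = {x45}: f^{-1}(U) = {85} ∉ τ_X ✗.
  U = {x46}: f^{-1}(U) = {83, 84, 86} ∈ τ_X ✓.
  U = {x45, x46}: f^{-1}(U) = {83, 84, 85, 86} ∈ τ_X ✓.
Found U = {x45} with f^{-1}(U) = {85} not in τ_X. Therefore f is NOT continuous.


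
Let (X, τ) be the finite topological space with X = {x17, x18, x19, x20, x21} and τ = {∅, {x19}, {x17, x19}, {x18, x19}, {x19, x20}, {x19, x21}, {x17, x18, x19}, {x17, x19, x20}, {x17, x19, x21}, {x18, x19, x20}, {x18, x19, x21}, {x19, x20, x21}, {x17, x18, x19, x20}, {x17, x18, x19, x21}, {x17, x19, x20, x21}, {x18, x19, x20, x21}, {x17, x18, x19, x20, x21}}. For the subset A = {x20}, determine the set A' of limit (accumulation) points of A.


A' = ∅

For each x ∈ X, list the open sets U ∈ τ with x ∈ U, then check whether U ∩ (A ∖ {x}) ≠ ∅ for every such U.
  x = x17: open {x17, x19} ∋ x has {x17, x19} ∩ (A ∖ {x17}) = ∅, so x is NOT a limit point.
  x = x18: open {x18, x19} ∋ x has {x18, x19} ∩ (A ∖ {x18}) = ∅, so x is NOT a limit point.
  x = x19: open {x19} ∋ x has {x19} ∩ (A ∖ {x19}) = ∅, so x is NOT a limit point.
  x = x20: open {x19, x20} ∋ x has {x19, x20} ∩ (A ∖ {x20}) = ∅, so x is NOT a limit point.
  x = x21: open {x19, x21} ∋ x has {x19, x21} ∩ (A ∖ {x21}) = ∅, so x is NOT a limit point.
Collecting: A' = ∅.


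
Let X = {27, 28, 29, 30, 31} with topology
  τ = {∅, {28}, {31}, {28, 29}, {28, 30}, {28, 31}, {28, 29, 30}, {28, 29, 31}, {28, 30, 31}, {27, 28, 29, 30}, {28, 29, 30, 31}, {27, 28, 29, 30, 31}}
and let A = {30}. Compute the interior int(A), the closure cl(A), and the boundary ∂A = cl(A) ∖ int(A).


int(A) = ∅, cl(A) = {27, 30}, ∂A = {27, 30}.

Closed sets in (X, τ) are complements of opens:
  closed(X, τ) = {∅, {27}, {31}, {27, 29}, {27, 30}, {27, 31}, {27, 29, 30}, {27, 29, 31}, {27, 30, 31}, {27, 28, 29, 30}, {27, 29, 30, 31}, {27, 28, 29, 30, 31}}.
int(A) = ⋃ {U ∈ τ : U ⊆ A}. Opens contained in A: ∅.
Taking the union of these: int(A) = ∅.
cl(A) = ⋂ {C closed : A ⊆ C}. Closed sets containing A: {27, 30}, {27, 29, 30}, {27, 30, 31}, {27, 28, 29, 30}, {27, 29, 30, 31}, {27, 28, 29, 30, 31}.
Intersecting these: cl(A) = {27, 30}.
∂A = cl(A) ∖ int(A) = {27, 30} ∖ ∅ = {27, 30}.


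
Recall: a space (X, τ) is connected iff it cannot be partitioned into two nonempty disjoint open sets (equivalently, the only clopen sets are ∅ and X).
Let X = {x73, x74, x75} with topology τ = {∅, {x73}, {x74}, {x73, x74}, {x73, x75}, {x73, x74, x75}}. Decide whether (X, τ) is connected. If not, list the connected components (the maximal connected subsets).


(X, τ) is disconnected; components = [{x74}, {x73, x75}].

Find clopen sets (U ∈ τ with X ∖ U ∈ τ):
  U = ∅, X ∖ U = {x73, x74, x75} — both open, so U is clopen.
  U = {x74}, X ∖ U = {x73, x75} — both open, so U is clopen.
  U = {x73, x75}, X ∖ U = {x74} — both open, so U is clopen.
  U = {x73, x74, x75}, X ∖ U = ∅ — both open, so U is clopen.
Nontrivial clopen(s) exist: e.g. {x73, x75}. So (X, τ) is disconnected.
Compute connected components by grouping points that agree on all clopens:
  component: {x74}
  component: {x73, x75}


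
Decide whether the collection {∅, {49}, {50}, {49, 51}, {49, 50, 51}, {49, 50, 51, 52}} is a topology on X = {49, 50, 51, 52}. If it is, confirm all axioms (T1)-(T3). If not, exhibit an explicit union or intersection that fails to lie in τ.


τ is NOT a topology on X.

Axiom (T1): ∅ ∈ τ? Yes; X ∈ τ? Yes.
Axiom (T2/T3): check pairwise unions and intersections of members of τ.
Counterexample for (T2): {49} ∪ {50} = {49, 50} ∉ τ. Therefore τ is NOT a topology.


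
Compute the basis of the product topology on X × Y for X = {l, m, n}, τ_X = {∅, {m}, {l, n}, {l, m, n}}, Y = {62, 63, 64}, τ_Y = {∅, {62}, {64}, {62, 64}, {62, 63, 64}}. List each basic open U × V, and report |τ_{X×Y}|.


Basis B = {∅ × ∅, {m} × {62}, {m} × {64}, {l, n} × {62}, {l, n} × {64}, {m} × {62, 64}, {l, m, n} × {62}, {l, m, n} × {64}, {m} × {62, 63, 64}, {l, n} × {62, 64}, {l, n} × {62, 63, 64}, {l, m, n} × {62, 64}, {l, m, n} × {62, 63, 64}}; |τ_{X×Y}| = 25.

Enumerate products U × V with U ∈ τ_X, V ∈ τ_Y (deduplicated):
  ∅ × ∅ = {} (∅)
  {m} × {62} = {(m,62)}
  {m} × {64} = {(m,64)}
  {l, n} × {62} = {(l,62), (n,62)}
  {l, n} × {64} = {(l,64), (n,64)}
  {m} × {62, 64} = {(m,62), (m,64)}
  {l, m, n} × {62} = {(l,62), (m,62), (n,62)}
  {l, m, n} × {64} = {(l,64), (m,64), (n,64)}
  {m} × {62, 63, 64} = {(m,62), (m,63), (m,64)}
  {l, n} × {62, 64} = {(l,62), (l,64), (n,62), (n,64)}
  {l, n} × {62, 63, 64} = {(l,62), (l,63), (l,64), (n,62), (n,63), (n,64)}
  {l, m, n} × {62, 64} = {(l,62), (l,64), (m,62), (m,64), (n,62), (n,64)}
  {l, m, n} × {62, 63, 64} = {(l,62), (l,63), (l,64), (m,62), (m,63), (m,64), (n,62), (n,63), (n,64)}
These 13 distinct sets form the basis B.
Close under arbitrary unions to get τ_{X×Y}; counting gives |τ_{X×Y}| = 25.


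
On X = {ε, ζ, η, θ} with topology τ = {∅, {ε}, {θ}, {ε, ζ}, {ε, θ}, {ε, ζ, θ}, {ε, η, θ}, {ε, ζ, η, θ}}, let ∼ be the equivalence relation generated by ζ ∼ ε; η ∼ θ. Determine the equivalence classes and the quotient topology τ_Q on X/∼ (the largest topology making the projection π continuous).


X/∼ = {[ε=ζ], [η=θ]}; |τ_Q| = 3.

Equivalence classes: [ε=ζ], [η=θ].
Quotient map π: X → X/∼ sends ε ↦ [ε=ζ], ζ ↦ [ε=ζ], η ↦ [η=θ], θ ↦ [η=θ].
For each subset V ⊆ X/∼, compute π^{-1}(V) ⊆ X and check whether π^{-1}(V) ∈ τ. V is open in τ_Q iff π^{-1}(V) ∈ τ.
  V = {}: π^{-1}(V) = ∅ ∈ τ ✓.
  V = {[ε=ζ]}: π^{-1}(V) = {ε, ζ} ∈ τ ✓.
  V = {[η=θ]}: π^{-1}(V) = {η, θ} ∉ τ ✗.
  V = {[ε=ζ], [η=θ]}: π^{-1}(V) = {ε, ζ, η, θ} ∈ τ ✓.
Open sets in the quotient: τ_Q = {{}, {[ε=ζ]}, {[ε=ζ], [η=θ]}} (3 elements).


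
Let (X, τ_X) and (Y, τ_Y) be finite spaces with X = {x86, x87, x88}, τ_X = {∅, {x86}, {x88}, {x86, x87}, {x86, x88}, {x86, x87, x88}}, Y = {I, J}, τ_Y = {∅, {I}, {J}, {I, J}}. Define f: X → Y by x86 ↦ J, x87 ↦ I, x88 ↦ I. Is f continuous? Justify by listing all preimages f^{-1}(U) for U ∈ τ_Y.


f is NOT continuous.

Compute f^{-1}(U) for each U ∈ τ_Y:
  U = ∅: f^{-1}(U) = ∅ ∈ τ_X ✓.
  U = {I}: f^{-1}(U) = {x87, x88} ∉ τ_X ✗.
  U = {J}: f^{-1}(U) = {x86} ∈ τ_X ✓.
  U = {I, J}: f^{-1}(U) = {x86, x87, x88} ∈ τ_X ✓.
Found U = {I} with f^{-1}(U) = {x87, x88} not in τ_X. Therefore f is NOT continuous.


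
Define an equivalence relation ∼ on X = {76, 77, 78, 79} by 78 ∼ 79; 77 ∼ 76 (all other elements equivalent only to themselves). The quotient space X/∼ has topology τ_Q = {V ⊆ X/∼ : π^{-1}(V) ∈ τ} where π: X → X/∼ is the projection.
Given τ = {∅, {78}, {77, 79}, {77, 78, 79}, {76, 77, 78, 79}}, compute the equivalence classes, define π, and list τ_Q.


X/∼ = {[76=77], [78=79]}; |τ_Q| = 2.

Equivalence classes: [76=77], [78=79].
Quotient map π: X → X/∼ sends 76 ↦ [76=77], 77 ↦ [76=77], 78 ↦ [78=79], 79 ↦ [78=79].
For each subset V ⊆ X/∼, compute π^{-1}(V) ⊆ X and check whether π^{-1}(V) ∈ τ. V is open in τ_Q iff π^{-1}(V) ∈ τ.
  V = {}: π^{-1}(V) = ∅ ∈ τ ✓.
  V = {[76=77]}: π^{-1}(V) = {76, 77} ∉ τ ✗.
  V = {[78=79]}: π^{-1}(V) = {78, 79} ∉ τ ✗.
  V = {[76=77], [78=79]}: π^{-1}(V) = {76, 77, 78, 79} ∈ τ ✓.
Open sets in the quotient: τ_Q = {{}, {[76=77], [78=79]}} (2 elements).


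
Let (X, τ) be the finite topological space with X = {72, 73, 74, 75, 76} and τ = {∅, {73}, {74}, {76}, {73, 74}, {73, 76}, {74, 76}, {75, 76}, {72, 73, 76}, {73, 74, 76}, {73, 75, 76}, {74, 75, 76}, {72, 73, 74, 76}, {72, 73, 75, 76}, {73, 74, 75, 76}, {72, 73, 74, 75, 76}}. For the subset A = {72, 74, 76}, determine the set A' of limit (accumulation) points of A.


A' = {72, 75}

For each x ∈ X, list the open sets U ∈ τ with x ∈ U, then check whether U ∩ (A ∖ {x}) ≠ ∅ for every such U.
  x = 72: opens ∋ x are {72, 73, 76}, {72, 73, 74, 76}, {72, 73, 75, 76}, {72, 73, 74, 75, 76}; each meets A ∖ {72}, so x IS a limit point.
  x = 73: open {73} ∋ x has {73} ∩ (A ∖ {73}) = ∅, so x is NOT a limit point.
  x = 74: open {74} ∋ x has {74} ∩ (A ∖ {74}) = ∅, so x is NOT a limit point.
  x = 75: opens ∋ x are {75, 76}, {73, 75, 76}, {74, 75, 76}, {72, 73, 75, 76}, {73, 74, 75, 76}, {72, 73, 74, 75, 76}; each meets A ∖ {75}, so x IS a limit point.
  x = 76: open {76} ∋ x has {76} ∩ (A ∖ {76}) = ∅, so x is NOT a limit point.
Collecting: A' = {72, 75}.


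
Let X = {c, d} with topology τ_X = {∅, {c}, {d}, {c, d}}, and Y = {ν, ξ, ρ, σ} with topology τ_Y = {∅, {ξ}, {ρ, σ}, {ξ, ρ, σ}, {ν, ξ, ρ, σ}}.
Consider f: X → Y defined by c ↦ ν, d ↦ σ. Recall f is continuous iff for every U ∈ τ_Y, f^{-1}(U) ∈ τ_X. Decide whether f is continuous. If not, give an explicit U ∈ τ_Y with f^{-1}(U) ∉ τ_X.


f IS continuous.

Compute f^{-1}(U) for each U ∈ τ_Y:
  U = ∅: f^{-1}(U) = ∅ ∈ τ_X ✓.
  U = {ξ}: f^{-1}(U) = ∅ ∈ τ_X ✓.
  U = {ρ, σ}: f^{-1}(U) = {d} ∈ τ_X ✓.
  U = {ξ, ρ, σ}: f^{-1}(U) = {d} ∈ τ_X ✓.
  U = {ν, ξ, ρ, σ}: f^{-1}(U) = {c, d} ∈ τ_X ✓.
Every preimage lies in τ_X, so f IS continuous.


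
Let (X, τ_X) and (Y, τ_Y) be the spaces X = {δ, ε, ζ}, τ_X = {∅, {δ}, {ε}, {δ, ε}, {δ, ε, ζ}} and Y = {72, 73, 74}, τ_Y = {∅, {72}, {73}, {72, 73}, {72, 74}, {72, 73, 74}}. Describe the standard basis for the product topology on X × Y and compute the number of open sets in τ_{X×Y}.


Basis B = {∅ × ∅, {δ} × {72}, {δ} × {73}, {ε} × {72}, {ε} × {73}, {δ} × {72, 73}, {δ} × {72, 74}, {δ, ε} × {72}, {δ, ε} × {73}, {ε} × {72, 73}, {ε} × {72, 74}, {δ} × {72, 73, 74}, {δ, ε, ζ} × {72}, {δ, ε, ζ} × {73}, {ε} × {72, 73, 74}, {δ, ε} × {72, 73}, {δ, ε} × {72, 74}, {δ, ε} × {72, 73, 74}, {δ, ε, ζ} × {72, 73}, {δ, ε, ζ} × {72, 74}, {δ, ε, ζ} × {72, 73, 74}}; |τ_{X×Y}| = 70.

Enumerate products U × V with U ∈ τ_X, V ∈ τ_Y (deduplicated):
  ∅ × ∅ = {} (∅)
  {δ} × {72} = {(δ,72)}
  {δ} × {73} = {(δ,73)}
  {ε} × {72} = {(ε,72)}
  {ε} × {73} = {(ε,73)}
  {δ} × {72, 73} = {(δ,72), (δ,73)}
  {δ} × {72, 74} = {(δ,72), (δ,74)}
  {δ, ε} × {72} = {(δ,72), (ε,72)}
  {δ, ε} × {73} = {(δ,73), (ε,73)}
  {ε} × {72, 73} = {(ε,72), (ε,73)}
  {ε} × {72, 74} = {(ε,72), (ε,74)}
  {δ} × {72, 73, 74} = {(δ,72), (δ,73), (δ,74)}
  {δ, ε, ζ} × {72} = {(δ,72), (ε,72), (ζ,72)}
  {δ, ε, ζ} × {73} = {(δ,73), (ε,73), (ζ,73)}
  {ε} × {72, 73, 74} = {(ε,72), (ε,73), (ε,74)}
  {δ, ε} × {72, 73} = {(δ,72), (δ,73), (ε,72), (ε,73)}
  {δ, ε} × {72, 74} = {(δ,72), (δ,74), (ε,72), (ε,74)}
  {δ, ε} × {72, 73, 74} = {(δ,72), (δ,73), (δ,74), (ε,72), (ε,73), (ε,74)}
  {δ, ε, ζ} × {72, 73} = {(δ,72), (δ,73), (ε,72), (ε,73), (ζ,72), (ζ,73)}
  {δ, ε, ζ} × {72, 74} = {(δ,72), (δ,74), (ε,72), (ε,74), (ζ,72), (ζ,74)}
  {δ, ε, ζ} × {72, 73, 74} = {(δ,72), (δ,73), (δ,74), (ε,72), (ε,73), (ε,74), (ζ,72), (ζ,73), (ζ,74)}
These 21 distinct sets form the basis B.
Close under arbitrary unions to get τ_{X×Y}; counting gives |τ_{X×Y}| = 70.


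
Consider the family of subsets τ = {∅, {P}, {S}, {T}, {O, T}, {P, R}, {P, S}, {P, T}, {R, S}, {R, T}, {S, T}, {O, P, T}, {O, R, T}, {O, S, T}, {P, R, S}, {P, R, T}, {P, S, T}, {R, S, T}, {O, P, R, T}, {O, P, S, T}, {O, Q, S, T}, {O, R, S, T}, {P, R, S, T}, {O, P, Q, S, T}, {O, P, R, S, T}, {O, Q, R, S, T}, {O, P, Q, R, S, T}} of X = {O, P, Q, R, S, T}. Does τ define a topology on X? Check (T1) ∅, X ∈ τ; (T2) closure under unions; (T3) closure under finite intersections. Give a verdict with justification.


τ is NOT a topology on X.

Axiom (T1): ∅ ∈ τ? Yes; X ∈ τ? Yes.
Axiom (T2/T3): check pairwise unions and intersections of members of τ.
Counterexample for (T3): {P, R} ∩ {R, S} = {R} ∉ τ. Therefore τ is NOT a topology.


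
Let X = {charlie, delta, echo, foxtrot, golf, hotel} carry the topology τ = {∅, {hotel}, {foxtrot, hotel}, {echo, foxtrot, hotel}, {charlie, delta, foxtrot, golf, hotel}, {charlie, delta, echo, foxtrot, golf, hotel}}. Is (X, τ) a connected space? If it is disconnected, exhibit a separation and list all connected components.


(X, τ) is connected.

Find clopen sets (U ∈ τ with X ∖ U ∈ τ):
  U = ∅, X ∖ U = {charlie, delta, echo, foxtrot, golf, hotel} — both open, so U is clopen.
  U = {charlie, delta, echo, foxtrot, golf, hotel}, X ∖ U = ∅ — both open, so U is clopen.
Only trivial clopens (∅ and X) exist, so (X, τ) is connected.
Compute connected components by grouping points that agree on all clopens:
  component: {charlie, delta, echo, foxtrot, golf, hotel}


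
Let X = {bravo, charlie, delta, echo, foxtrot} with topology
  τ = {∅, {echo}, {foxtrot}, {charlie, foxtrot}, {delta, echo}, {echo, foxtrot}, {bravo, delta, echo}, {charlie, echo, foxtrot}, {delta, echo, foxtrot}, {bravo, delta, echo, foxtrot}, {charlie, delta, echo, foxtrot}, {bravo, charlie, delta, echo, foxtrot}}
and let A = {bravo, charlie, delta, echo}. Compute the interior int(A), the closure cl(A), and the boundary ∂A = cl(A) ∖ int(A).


int(A) = {bravo, delta, echo}, cl(A) = {bravo, charlie, delta, echo}, ∂A = {charlie}.

Closed sets in (X, τ) are complements of opens:
  closed(X, τ) = {∅, {bravo}, {charlie}, {bravo, charlie}, {bravo, delta}, {charlie, foxtrot}, {bravo, charlie, delta}, {bravo, charlie, foxtrot}, {bravo, delta, echo}, {bravo, charlie, delta, echo}, {bravo, charlie, delta, foxtrot}, {bravo, charlie, delta, echo, foxtrot}}.
int(A) = ⋃ {U ∈ τ : U ⊆ A}. Opens contained in A: ∅, {echo}, {delta, echo}, {bravo, delta, echo}.
Taking the union of these: int(A) = {bravo, delta, echo}.
cl(A) = ⋂ {C closed : A ⊆ C}. Closed sets containing A: {bravo, charlie, delta, echo}, {bravo, charlie, delta, echo, foxtrot}.
Intersecting these: cl(A) = {bravo, charlie, delta, echo}.
∂A = cl(A) ∖ int(A) = {bravo, charlie, delta, echo} ∖ {bravo, delta, echo} = {charlie}.


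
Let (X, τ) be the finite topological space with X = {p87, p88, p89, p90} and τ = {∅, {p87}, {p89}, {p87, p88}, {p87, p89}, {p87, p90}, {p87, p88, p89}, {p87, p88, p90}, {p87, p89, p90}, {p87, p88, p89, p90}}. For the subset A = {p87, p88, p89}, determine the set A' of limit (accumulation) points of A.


A' = {p88, p90}

For each x ∈ X, list the open sets U ∈ τ with x ∈ U, then check whether U ∩ (A ∖ {x}) ≠ ∅ for every such U.
  x = p87: open {p87} ∋ x has {p87} ∩ (A ∖ {p87}) = ∅, so x is NOT a limit point.
  x = p88: opens ∋ x are {p87, p88}, {p87, p88, p89}, {p87, p88, p90}, {p87, p88, p89, p90}; each meets A ∖ {p88}, so x IS a limit point.
  x = p89: open {p89} ∋ x has {p89} ∩ (A ∖ {p89}) = ∅, so x is NOT a limit point.
  x = p90: opens ∋ x are {p87, p90}, {p87, p88, p90}, {p87, p89, p90}, {p87, p88, p89, p90}; each meets A ∖ {p90}, so x IS a limit point.
Collecting: A' = {p88, p90}.


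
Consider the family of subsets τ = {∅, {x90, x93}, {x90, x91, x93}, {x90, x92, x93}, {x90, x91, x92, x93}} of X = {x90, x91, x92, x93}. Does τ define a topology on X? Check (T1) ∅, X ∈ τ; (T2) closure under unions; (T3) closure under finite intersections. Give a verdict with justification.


τ IS a topology on X.

Axiom (T1): ∅ ∈ τ? Yes; X ∈ τ? Yes.
Axiom (T2/T3): check pairwise unions and intersections of members of τ.
All pairwise intersections and unions checked — each lies in τ. Therefore τ satisfies (T1), (T2), (T3): it IS a topology on X.


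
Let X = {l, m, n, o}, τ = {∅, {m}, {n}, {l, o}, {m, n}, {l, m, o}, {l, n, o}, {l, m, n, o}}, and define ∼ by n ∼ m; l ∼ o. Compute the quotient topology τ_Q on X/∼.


X/∼ = {[l=o], [m=n]}; |τ_Q| = 4.

Equivalence classes: [l=o], [m=n].
Quotient map π: X → X/∼ sends l ↦ [l=o], m ↦ [m=n], n ↦ [m=n], o ↦ [l=o].
For each subset V ⊆ X/∼, compute π^{-1}(V) ⊆ X and check whether π^{-1}(V) ∈ τ. V is open in τ_Q iff π^{-1}(V) ∈ τ.
  V = {}: π^{-1}(V) = ∅ ∈ τ ✓.
  V = {[l=o]}: π^{-1}(V) = {l, o} ∈ τ ✓.
  V = {[m=n]}: π^{-1}(V) = {m, n} ∈ τ ✓.
  V = {[l=o], [m=n]}: π^{-1}(V) = {l, m, n, o} ∈ τ ✓.
Open sets in the quotient: τ_Q = {{}, {[l=o]}, {[m=n]}, {[l=o], [m=n]}} (4 elements).


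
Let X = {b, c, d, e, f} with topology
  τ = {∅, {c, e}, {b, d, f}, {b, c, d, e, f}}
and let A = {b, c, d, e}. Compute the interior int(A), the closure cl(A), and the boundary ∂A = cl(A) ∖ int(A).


int(A) = {c, e}, cl(A) = {b, c, d, e, f}, ∂A = {b, d, f}.

Closed sets in (X, τ) are complements of opens:
  closed(X, τ) = {∅, {c, e}, {b, d, f}, {b, c, d, e, f}}.
int(A) = ⋃ {U ∈ τ : U ⊆ A}. Opens contained in A: ∅, {c, e}.
Taking the union of these: int(A) = {c, e}.
cl(A) = ⋂ {C closed : A ⊆ C}. Closed sets containing A: {b, c, d, e, f}.
Intersecting these: cl(A) = {b, c, d, e, f}.
∂A = cl(A) ∖ int(A) = {b, c, d, e, f} ∖ {c, e} = {b, d, f}.


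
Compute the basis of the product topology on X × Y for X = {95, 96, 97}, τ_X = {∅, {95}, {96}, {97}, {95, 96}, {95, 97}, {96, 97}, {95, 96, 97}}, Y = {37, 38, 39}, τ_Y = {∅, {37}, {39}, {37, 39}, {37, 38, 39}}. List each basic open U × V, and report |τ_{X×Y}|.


Basis B = {∅ × ∅, {95} × {37}, {95} × {39}, {96} × {37}, {96} × {39}, {97} × {37}, {97} × {39}, {95} × {37, 39}, {95, 96} × {37}, {95, 97} × {37}, {95, 96} × {39}, {95, 97} × {39}, {96} × {37, 39}, {96, 97} × {37}, {96, 97} × {39}, {97} × {37, 39}, {95} × {37, 38, 39}, {95, 96, 97} × {37}, {95, 96, 97} × {39}, {96} × {37, 38, 39}, {97} × {37, 38, 39}, {95, 96} × {37, 39}, {95, 97} × {37, 39}, {96, 97} × {37, 39}, {95, 96} × {37, 38, 39}, {95, 97} × {37, 38, 39}, {95, 96, 97} × {37, 39}, {96, 97} × {37, 38, 39}, {95, 96, 97} × {37, 38, 39}}; |τ_{X×Y}| = 125.

Enumerate products U × V with U ∈ τ_X, V ∈ τ_Y (deduplicated):
  ∅ × ∅ = {} (∅)
  {95} × {37} = {(95,37)}
  {95} × {39} = {(95,39)}
  {96} × {37} = {(96,37)}
  {96} × {39} = {(96,39)}
  {97} × {37} = {(97,37)}
  {97} × {39} = {(97,39)}
  {95} × {37, 39} = {(95,37), (95,39)}
  {95, 96} × {37} = {(95,37), (96,37)}
  {95, 97} × {37} = {(95,37), (97,37)}
  {95, 96} × {39} = {(95,39), (96,39)}
  {95, 97} × {39} = {(95,39), (97,39)}
  {96} × {37, 39} = {(96,37), (96,39)}
  {96, 97} × {37} = {(96,37), (97,37)}
  {96, 97} × {39} = {(96,39), (97,39)}
  {97} × {37, 39} = {(97,37), (97,39)}
  {95} × {37, 38, 39} = {(95,37), (95,38), (95,39)}
  {95, 96, 97} × {37} = {(95,37), (96,37), (97,37)}
  {95, 96, 97} × {39} = {(95,39), (96,39), (97,39)}
  {96} × {37, 38, 39} = {(96,37), (96,38), (96,39)}
  {97} × {37, 38, 39} = {(97,37), (97,38), (97,39)}
  {95, 96} × {37, 39} = {(95,37), (95,39), (96,37), (96,39)}
  {95, 97} × {37, 39} = {(95,37), (95,39), (97,37), (97,39)}
  {96, 97} × {37, 39} = {(96,37), (96,39), (97,37), (97,39)}
  {95, 96} × {37, 38, 39} = {(95,37), (95,38), (95,39), (96,37), (96,38), (96,39)}
  {95, 97} × {37, 38, 39} = {(95,37), (95,38), (95,39), (97,37), (97,38), (97,39)}
  {95, 96, 97} × {37, 39} = {(95,37), (95,39), (96,37), (96,39), (97,37), (97,39)}
  {96, 97} × {37, 38, 39} = {(96,37), (96,38), (96,39), (97,37), (97,38), (97,39)}
  {95, 96, 97} × {37, 38, 39} = {(95,37), (95,38), (95,39), (96,37), (96,38), (96,39), (97,37), (97,38), (97,39)}
These 29 distinct sets form the basis B.
Close under arbitrary unions to get τ_{X×Y}; counting gives |τ_{X×Y}| = 125.


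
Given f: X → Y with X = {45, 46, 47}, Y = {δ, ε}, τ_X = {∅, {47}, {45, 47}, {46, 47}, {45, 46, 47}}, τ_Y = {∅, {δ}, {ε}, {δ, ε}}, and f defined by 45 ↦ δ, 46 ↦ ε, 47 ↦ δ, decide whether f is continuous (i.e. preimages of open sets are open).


f is NOT continuous.

Compute f^{-1}(U) for each U ∈ τ_Y:
  U = ∅: f^{-1}(U) = ∅ ∈ τ_X ✓.
  U = {δ}: f^{-1}(U) = {45, 47} ∈ τ_X ✓.
  U = {ε}: f^{-1}(U) = {46} ∉ τ_X ✗.
  U = {δ, ε}: f^{-1}(U) = {45, 46, 47} ∈ τ_X ✓.
Found U = {ε} with f^{-1}(U) = {46} not in τ_X. Therefore f is NOT continuous.


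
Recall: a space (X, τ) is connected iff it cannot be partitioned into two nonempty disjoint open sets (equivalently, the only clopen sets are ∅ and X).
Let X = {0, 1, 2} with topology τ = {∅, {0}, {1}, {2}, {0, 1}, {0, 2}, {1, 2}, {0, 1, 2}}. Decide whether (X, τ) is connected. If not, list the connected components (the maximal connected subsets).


(X, τ) is disconnected; components = [{0}, {1}, {2}].

Find clopen sets (U ∈ τ with X ∖ U ∈ τ):
  U = ∅, X ∖ U = {0, 1, 2} — both open, so U is clopen.
  U = {0}, X ∖ U = {1, 2} — both open, so U is clopen.
  U = {1}, X ∖ U = {0, 2} — both open, so U is clopen.
  U = {2}, X ∖ U = {0, 1} — both open, so U is clopen.
  U = {0, 1}, X ∖ U = {2} — both open, so U is clopen.
  U = {0, 2}, X ∖ U = {1} — both open, so U is clopen.
  U = {1, 2}, X ∖ U = {0} — both open, so U is clopen.
  U = {0, 1, 2}, X ∖ U = ∅ — both open, so U is clopen.
Nontrivial clopen(s) exist: e.g. {2}. So (X, τ) is disconnected.
Compute connected components by grouping points that agree on all clopens:
  component: {0}
  component: {1}
  component: {2}


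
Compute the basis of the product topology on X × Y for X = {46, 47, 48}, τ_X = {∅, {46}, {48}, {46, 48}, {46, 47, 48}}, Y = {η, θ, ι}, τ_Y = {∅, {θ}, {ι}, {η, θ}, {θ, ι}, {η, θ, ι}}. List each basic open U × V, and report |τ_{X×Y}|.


Basis B = {∅ × ∅, {46} × {θ}, {46} × {ι}, {48} × {θ}, {48} × {ι}, {46} × {η, θ}, {46} × {θ, ι}, {46, 48} × {θ}, {46, 48} × {ι}, {48} × {η, θ}, {48} × {θ, ι}, {46} × {η, θ, ι}, {46, 47, 48} × {θ}, {46, 47, 48} × {ι}, {48} × {η, θ, ι}, {46, 48} × {η, θ}, {46, 48} × {θ, ι}, {46, 48} × {η, θ, ι}, {46, 47, 48} × {η, θ}, {46, 47, 48} × {θ, ι}, {46, 47, 48} × {η, θ, ι}}; |τ_{X×Y}| = 70.

Enumerate products U × V with U ∈ τ_X, V ∈ τ_Y (deduplicated):
  ∅ × ∅ = {} (∅)
  {46} × {θ} = {(46,θ)}
  {46} × {ι} = {(46,ι)}
  {48} × {θ} = {(48,θ)}
  {48} × {ι} = {(48,ι)}
  {46} × {η, θ} = {(46,η), (46,θ)}
  {46} × {θ, ι} = {(46,θ), (46,ι)}
  {46, 48} × {θ} = {(46,θ), (48,θ)}
  {46, 48} × {ι} = {(46,ι), (48,ι)}
  {48} × {η, θ} = {(48,η), (48,θ)}
  {48} × {θ, ι} = {(48,θ), (48,ι)}
  {46} × {η, θ, ι} = {(46,η), (46,θ), (46,ι)}
  {46, 47, 48} × {θ} = {(46,θ), (47,θ), (48,θ)}
  {46, 47, 48} × {ι} = {(46,ι), (47,ι), (48,ι)}
  {48} × {η, θ, ι} = {(48,η), (48,θ), (48,ι)}
  {46, 48} × {η, θ} = {(46,η), (46,θ), (48,η), (48,θ)}
  {46, 48} × {θ, ι} = {(46,θ), (46,ι), (48,θ), (48,ι)}
  {46, 48} × {η, θ, ι} = {(46,η), (46,θ), (46,ι), (48,η), (48,θ), (48,ι)}
  {46, 47, 48} × {η, θ} = {(46,η), (46,θ), (47,η), (47,θ), (48,η), (48,θ)}
  {46, 47, 48} × {θ, ι} = {(46,θ), (46,ι), (47,θ), (47,ι), (48,θ), (48,ι)}
  {46, 47, 48} × {η, θ, ι} = {(46,η), (46,θ), (46,ι), (47,η), (47,θ), (47,ι), (48,η), (48,θ), (48,ι)}
These 21 distinct sets form the basis B.
Close under arbitrary unions to get τ_{X×Y}; counting gives |τ_{X×Y}| = 70.


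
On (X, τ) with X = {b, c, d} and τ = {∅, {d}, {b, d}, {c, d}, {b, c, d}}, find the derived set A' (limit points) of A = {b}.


A' = ∅

For each x ∈ X, list the open sets U ∈ τ with x ∈ U, then check whether U ∩ (A ∖ {x}) ≠ ∅ for every such U.
  x = b: open {b, d} ∋ x has {b, d} ∩ (A ∖ {b}) = ∅, so x is NOT a limit point.
  x = c: open {c, d} ∋ x has {c, d} ∩ (A ∖ {c}) = ∅, so x is NOT a limit point.
  x = d: open {d} ∋ x has {d} ∩ (A ∖ {d}) = ∅, so x is NOT a limit point.
Collecting: A' = ∅.


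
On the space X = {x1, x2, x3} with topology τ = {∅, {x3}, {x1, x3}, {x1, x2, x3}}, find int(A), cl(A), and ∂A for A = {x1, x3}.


int(A) = {x1, x3}, cl(A) = {x1, x2, x3}, ∂A = {x2}.

Closed sets in (X, τ) are complements of opens:
  closed(X, τ) = {∅, {x2}, {x1, x2}, {x1, x2, x3}}.
int(A) = ⋃ {U ∈ τ : U ⊆ A}. Opens contained in A: ∅, {x3}, {x1, x3}.
Taking the union of these: int(A) = {x1, x3}.
cl(A) = ⋂ {C closed : A ⊆ C}. Closed sets containing A: {x1, x2, x3}.
Intersecting these: cl(A) = {x1, x2, x3}.
∂A = cl(A) ∖ int(A) = {x1, x2, x3} ∖ {x1, x3} = {x2}.


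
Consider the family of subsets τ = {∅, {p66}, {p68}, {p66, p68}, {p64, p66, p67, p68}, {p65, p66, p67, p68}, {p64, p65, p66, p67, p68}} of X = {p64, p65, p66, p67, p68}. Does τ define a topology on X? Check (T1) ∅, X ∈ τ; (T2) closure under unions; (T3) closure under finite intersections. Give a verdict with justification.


τ is NOT a topology on X.

Axiom (T1): ∅ ∈ τ? Yes; X ∈ τ? Yes.
Axiom (T2/T3): check pairwise unions and intersections of members of τ.
Counterexample for (T3): {p64, p66, p67, p68} ∩ {p65, p66, p67, p68} = {p66, p67, p68} ∉ τ. Therefore τ is NOT a topology.


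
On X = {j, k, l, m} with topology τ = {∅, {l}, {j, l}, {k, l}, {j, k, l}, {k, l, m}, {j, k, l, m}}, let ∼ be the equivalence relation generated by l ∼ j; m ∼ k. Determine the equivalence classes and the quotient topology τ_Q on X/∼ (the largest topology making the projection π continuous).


X/∼ = {[j=l], [k=m]}; |τ_Q| = 3.

Equivalence classes: [j=l], [k=m].
Quotient map π: X → X/∼ sends j ↦ [j=l], k ↦ [k=m], l ↦ [j=l], m ↦ [k=m].
For each subset V ⊆ X/∼, compute π^{-1}(V) ⊆ X and check whether π^{-1}(V) ∈ τ. V is open in τ_Q iff π^{-1}(V) ∈ τ.
  V = {}: π^{-1}(V) = ∅ ∈ τ ✓.
  V = {[j=l]}: π^{-1}(V) = {j, l} ∈ τ ✓.
  V = {[k=m]}: π^{-1}(V) = {k, m} ∉ τ ✗.
  V = {[j=l], [k=m]}: π^{-1}(V) = {j, k, l, m} ∈ τ ✓.
Open sets in the quotient: τ_Q = {{}, {[j=l]}, {[j=l], [k=m]}} (3 elements).


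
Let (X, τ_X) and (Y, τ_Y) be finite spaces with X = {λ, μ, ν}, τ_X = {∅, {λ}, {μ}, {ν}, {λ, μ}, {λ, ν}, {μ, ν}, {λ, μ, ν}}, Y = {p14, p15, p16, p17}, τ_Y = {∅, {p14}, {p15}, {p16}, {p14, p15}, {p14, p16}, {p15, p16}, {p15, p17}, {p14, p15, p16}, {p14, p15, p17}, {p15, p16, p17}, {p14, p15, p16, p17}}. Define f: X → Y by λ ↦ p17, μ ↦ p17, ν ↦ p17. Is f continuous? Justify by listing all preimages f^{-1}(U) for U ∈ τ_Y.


f IS continuous.

Compute f^{-1}(U) for each U ∈ τ_Y:
  U = ∅: f^{-1}(U) = ∅ ∈ τ_X ✓.
  U = {p14}: f^{-1}(U) = ∅ ∈ τ_X ✓.
  U = {p15}: f^{-1}(U) = ∅ ∈ τ_X ✓.
  U = {p16}: f^{-1}(U) = ∅ ∈ τ_X ✓.
  U = {p14, p15}: f^{-1}(U) = ∅ ∈ τ_X ✓.
  U = {p14, p16}: f^{-1}(U) = ∅ ∈ τ_X ✓.
  U = {p15, p16}: f^{-1}(U) = ∅ ∈ τ_X ✓.
  U = {p15, p17}: f^{-1}(U) = {λ, μ, ν} ∈ τ_X ✓.
  U = {p14, p15, p16}: f^{-1}(U) = ∅ ∈ τ_X ✓.
  U = {p14, p15, p17}: f^{-1}(U) = {λ, μ, ν} ∈ τ_X ✓.
  U = {p15, p16, p17}: f^{-1}(U) = {λ, μ, ν} ∈ τ_X ✓.
  U = {p14, p15, p16, p17}: f^{-1}(U) = {λ, μ, ν} ∈ τ_X ✓.
Every preimage lies in τ_X, so f IS continuous.


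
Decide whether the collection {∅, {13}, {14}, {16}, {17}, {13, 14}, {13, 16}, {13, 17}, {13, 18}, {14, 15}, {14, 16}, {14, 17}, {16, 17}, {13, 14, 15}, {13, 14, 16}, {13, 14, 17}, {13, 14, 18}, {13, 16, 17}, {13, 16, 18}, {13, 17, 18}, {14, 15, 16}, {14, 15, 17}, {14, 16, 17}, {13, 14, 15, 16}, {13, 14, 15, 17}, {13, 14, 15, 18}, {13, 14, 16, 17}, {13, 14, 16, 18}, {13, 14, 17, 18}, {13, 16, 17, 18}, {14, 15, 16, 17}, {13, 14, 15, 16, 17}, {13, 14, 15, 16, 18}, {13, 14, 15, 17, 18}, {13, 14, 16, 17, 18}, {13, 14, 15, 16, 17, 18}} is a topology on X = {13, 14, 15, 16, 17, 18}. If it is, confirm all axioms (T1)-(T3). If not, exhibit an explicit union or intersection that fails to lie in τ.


τ IS a topology on X.

Axiom (T1): ∅ ∈ τ? Yes; X ∈ τ? Yes.
Axiom (T2/T3): check pairwise unions and intersections of members of τ.
All pairwise intersections and unions checked — each lies in τ. Therefore τ satisfies (T1), (T2), (T3): it IS a topology on X.


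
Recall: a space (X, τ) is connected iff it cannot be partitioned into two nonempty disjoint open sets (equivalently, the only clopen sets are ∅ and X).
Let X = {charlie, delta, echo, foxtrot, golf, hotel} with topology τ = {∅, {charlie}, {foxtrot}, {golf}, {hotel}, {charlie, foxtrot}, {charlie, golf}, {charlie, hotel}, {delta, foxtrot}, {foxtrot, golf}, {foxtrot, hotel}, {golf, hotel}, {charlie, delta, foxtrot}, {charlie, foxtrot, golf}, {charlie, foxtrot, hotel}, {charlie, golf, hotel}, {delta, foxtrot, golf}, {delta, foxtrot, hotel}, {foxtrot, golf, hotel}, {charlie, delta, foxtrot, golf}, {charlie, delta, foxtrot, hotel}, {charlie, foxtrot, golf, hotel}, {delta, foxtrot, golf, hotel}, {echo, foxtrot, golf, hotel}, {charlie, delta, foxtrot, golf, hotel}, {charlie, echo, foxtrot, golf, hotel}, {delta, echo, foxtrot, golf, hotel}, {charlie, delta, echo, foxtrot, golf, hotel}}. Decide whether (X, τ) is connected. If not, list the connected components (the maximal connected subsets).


(X, τ) is disconnected; components = [{charlie}, {delta, echo, foxtrot, golf, hotel}].

Find clopen sets (U ∈ τ with X ∖ U ∈ τ):
  U = ∅, X ∖ U = {charlie, delta, echo, foxtrot, golf, hotel} — both open, so U is clopen.
  U = {charlie}, X ∖ U = {delta, echo, foxtrot, golf, hotel} — both open, so U is clopen.
  U = {delta, echo, foxtrot, golf, hotel}, X ∖ U = {charlie} — both open, so U is clopen.
  U = {charlie, delta, echo, foxtrot, golf, hotel}, X ∖ U = ∅ — both open, so U is clopen.
Nontrivial clopen(s) exist: e.g. {charlie}. So (X, τ) is disconnected.
Compute connected components by grouping points that agree on all clopens:
  component: {charlie}
  component: {delta, echo, foxtrot, golf, hotel}


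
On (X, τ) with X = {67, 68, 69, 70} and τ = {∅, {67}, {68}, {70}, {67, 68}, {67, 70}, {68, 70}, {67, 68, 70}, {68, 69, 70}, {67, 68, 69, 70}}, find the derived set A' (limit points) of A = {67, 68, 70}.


A' = {69}

For each x ∈ X, list the open sets U ∈ τ with x ∈ U, then check whether U ∩ (A ∖ {x}) ≠ ∅ for every such U.
  x = 67: open {67} ∋ x has {67} ∩ (A ∖ {67}) = ∅, so x is NOT a limit point.
  x = 68: open {68} ∋ x has {68} ∩ (A ∖ {68}) = ∅, so x is NOT a limit point.
  x = 69: opens ∋ x are {68, 69, 70}, {67, 68, 69, 70}; each meets A ∖ {69}, so x IS a limit point.
  x = 70: open {70} ∋ x has {70} ∩ (A ∖ {70}) = ∅, so x is NOT a limit point.
Collecting: A' = {69}.


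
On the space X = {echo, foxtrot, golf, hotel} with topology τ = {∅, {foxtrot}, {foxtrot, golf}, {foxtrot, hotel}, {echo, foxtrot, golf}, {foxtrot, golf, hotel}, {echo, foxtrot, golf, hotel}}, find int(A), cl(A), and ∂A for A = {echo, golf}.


int(A) = ∅, cl(A) = {echo, golf}, ∂A = {echo, golf}.

Closed sets in (X, τ) are complements of opens:
  closed(X, τ) = {∅, {echo}, {hotel}, {echo, golf}, {echo, hotel}, {echo, golf, hotel}, {echo, foxtrot, golf, hotel}}.
int(A) = ⋃ {U ∈ τ : U ⊆ A}. Opens contained in A: ∅.
Taking the union of these: int(A) = ∅.
cl(A) = ⋂ {C closed : A ⊆ C}. Closed sets containing A: {echo, golf}, {echo, golf, hotel}, {echo, foxtrot, golf, hotel}.
Intersecting these: cl(A) = {echo, golf}.
∂A = cl(A) ∖ int(A) = {echo, golf} ∖ ∅ = {echo, golf}.


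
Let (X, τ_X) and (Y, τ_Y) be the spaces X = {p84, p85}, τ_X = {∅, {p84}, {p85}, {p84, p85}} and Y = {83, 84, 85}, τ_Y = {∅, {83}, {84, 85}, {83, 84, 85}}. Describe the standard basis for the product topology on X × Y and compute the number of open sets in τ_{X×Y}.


Basis B = {∅ × ∅, {p84} × {83}, {p85} × {83}, {p84, p85} × {83}, {p84} × {84, 85}, {p85} × {84, 85}, {p84} × {83, 84, 85}, {p85} × {83, 84, 85}, {p84, p85} × {84, 85}, {p84, p85} × {83, 84, 85}}; |τ_{X×Y}| = 16.

Enumerate products U × V with U ∈ τ_X, V ∈ τ_Y (deduplicated):
  ∅ × ∅ = {} (∅)
  {p84} × {83} = {(p84,83)}
  {p85} × {83} = {(p85,83)}
  {p84, p85} × {83} = {(p84,83), (p85,83)}
  {p84} × {84, 85} = {(p84,84), (p84,85)}
  {p85} × {84, 85} = {(p85,84), (p85,85)}
  {p84} × {83, 84, 85} = {(p84,83), (p84,84), (p84,85)}
  {p85} × {83, 84, 85} = {(p85,83), (p85,84), (p85,85)}
  {p84, p85} × {84, 85} = {(p84,84), (p84,85), (p85,84), (p85,85)}
  {p84, p85} × {83, 84, 85} = {(p84,83), (p84,84), (p84,85), (p85,83), (p85,84), (p85,85)}
These 10 distinct sets form the basis B.
Close under arbitrary unions to get τ_{X×Y}; counting gives |τ_{X×Y}| = 16.


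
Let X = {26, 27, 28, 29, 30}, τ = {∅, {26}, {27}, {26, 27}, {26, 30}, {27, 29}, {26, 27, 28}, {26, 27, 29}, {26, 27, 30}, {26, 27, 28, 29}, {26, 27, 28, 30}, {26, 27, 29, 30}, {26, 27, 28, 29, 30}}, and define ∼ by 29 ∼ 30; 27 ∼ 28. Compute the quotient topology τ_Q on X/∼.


X/∼ = {[26], [27=28], [29=30]}; |τ_Q| = 4.

Equivalence classes: [26], [27=28], [29=30].
Quotient map π: X → X/∼ sends 26 ↦ [26], 27 ↦ [27=28], 28 ↦ [27=28], 29 ↦ [29=30], 30 ↦ [29=30].
For each subset V ⊆ X/∼, compute π^{-1}(V) ⊆ X and check whether π^{-1}(V) ∈ τ. V is open in τ_Q iff π^{-1}(V) ∈ τ.
  V = {}: π^{-1}(V) = ∅ ∈ τ ✓.
  V = {[26]}: π^{-1}(V) = {26} ∈ τ ✓.
  V = {[27=28]}: π^{-1}(V) = {27, 28} ∉ τ ✗.
  V = {[26], [27=28]}: π^{-1}(V) = {26, 27, 28} ∈ τ ✓.
  V = {[29=30]}: π^{-1}(V) = {29, 30} ∉ τ ✗.
  V = {[26], [29=30]}: π^{-1}(V) = {26, 29, 30} ∉ τ ✗.
  V = {[27=28], [29=30]}: π^{-1}(V) = {27, 28, 29, 30} ∉ τ ✗.
  V = {[26], [27=28], [29=30]}: π^{-1}(V) = {26, 27, 28, 29, 30} ∈ τ ✓.
Open sets in the quotient: τ_Q = {{}, {[26]}, {[26], [27=28]}, {[26], [27=28], [29=30]}} (4 elements).


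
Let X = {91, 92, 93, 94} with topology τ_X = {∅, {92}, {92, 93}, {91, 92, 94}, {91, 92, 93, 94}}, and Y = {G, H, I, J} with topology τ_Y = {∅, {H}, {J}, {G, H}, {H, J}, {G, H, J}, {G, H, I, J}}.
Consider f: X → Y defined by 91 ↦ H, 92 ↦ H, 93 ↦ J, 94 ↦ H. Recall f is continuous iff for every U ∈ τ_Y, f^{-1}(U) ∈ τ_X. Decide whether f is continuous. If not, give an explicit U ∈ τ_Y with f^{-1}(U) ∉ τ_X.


f is NOT continuous.

Compute f^{-1}(U) for each U ∈ τ_Y:
  U = ∅: f^{-1}(U) = ∅ ∈ τ_X ✓.
  U = {H}: f^{-1}(U) = {91, 92, 94} ∈ τ_X ✓.
  U = {J}: f^{-1}(U) = {93} ∉ τ_X ✗.
  U = {G, H}: f^{-1}(U) = {91, 92, 94} ∈ τ_X ✓.
  U = {H, J}: f^{-1}(U) = {91, 92, 93, 94} ∈ τ_X ✓.
  U = {G, H, J}: f^{-1}(U) = {91, 92, 93, 94} ∈ τ_X ✓.
  U = {G, H, I, J}: f^{-1}(U) = {91, 92, 93, 94} ∈ τ_X ✓.
Found U = {J} with f^{-1}(U) = {93} not in τ_X. Therefore f is NOT continuous.


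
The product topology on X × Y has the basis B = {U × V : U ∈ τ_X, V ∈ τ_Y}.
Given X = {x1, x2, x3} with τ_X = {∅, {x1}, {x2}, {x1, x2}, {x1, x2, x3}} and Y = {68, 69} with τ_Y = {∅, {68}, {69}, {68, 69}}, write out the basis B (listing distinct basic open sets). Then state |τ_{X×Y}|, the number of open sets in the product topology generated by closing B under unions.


Basis B = {∅ × ∅, {x1} × {68}, {x1} × {69}, {x2} × {68}, {x2} × {69}, {x1} × {68, 69}, {x1, x2} × {68}, {x1, x2} × {69}, {x2} × {68, 69}, {x1, x2, x3} × {68}, {x1, x2, x3} × {69}, {x1, x2} × {68, 69}, {x1, x2, x3} × {68, 69}}; |τ_{X×Y}| = 25.

Enumerate products U × V with U ∈ τ_X, V ∈ τ_Y (deduplicated):
  ∅ × ∅ = {} (∅)
  {x1} × {68} = {(x1,68)}
  {x1} × {69} = {(x1,69)}
  {x2} × {68} = {(x2,68)}
  {x2} × {69} = {(x2,69)}
  {x1} × {68, 69} = {(x1,68), (x1,69)}
  {x1, x2} × {68} = {(x1,68), (x2,68)}
  {x1, x2} × {69} = {(x1,69), (x2,69)}
  {x2} × {68, 69} = {(x2,68), (x2,69)}
  {x1, x2, x3} × {68} = {(x1,68), (x2,68), (x3,68)}
  {x1, x2, x3} × {69} = {(x1,69), (x2,69), (x3,69)}
  {x1, x2} × {68, 69} = {(x1,68), (x1,69), (x2,68), (x2,69)}
  {x1, x2, x3} × {68, 69} = {(x1,68), (x1,69), (x2,68), (x2,69), (x3,68), (x3,69)}
These 13 distinct sets form the basis B.
Close under arbitrary unions to get τ_{X×Y}; counting gives |τ_{X×Y}| = 25.


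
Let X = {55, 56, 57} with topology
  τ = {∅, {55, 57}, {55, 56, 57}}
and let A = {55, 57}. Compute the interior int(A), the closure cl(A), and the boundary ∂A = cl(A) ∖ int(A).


int(A) = {55, 57}, cl(A) = {55, 56, 57}, ∂A = {56}.

Closed sets in (X, τ) are complements of opens:
  closed(X, τ) = {∅, {56}, {55, 56, 57}}.
int(A) = ⋃ {U ∈ τ : U ⊆ A}. Opens contained in A: ∅, {55, 57}.
Taking the union of these: int(A) = {55, 57}.
cl(A) = ⋂ {C closed : A ⊆ C}. Closed sets containing A: {55, 56, 57}.
Intersecting these: cl(A) = {55, 56, 57}.
∂A = cl(A) ∖ int(A) = {55, 56, 57} ∖ {55, 57} = {56}.


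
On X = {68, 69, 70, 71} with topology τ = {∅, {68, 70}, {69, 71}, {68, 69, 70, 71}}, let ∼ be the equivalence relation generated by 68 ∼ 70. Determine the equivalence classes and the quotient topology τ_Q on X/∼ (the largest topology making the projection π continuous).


X/∼ = {[68=70], [69], [71]}; |τ_Q| = 4.

Equivalence classes: [68=70], [69], [71].
Quotient map π: X → X/∼ sends 68 ↦ [68=70], 69 ↦ [69], 70 ↦ [68=70], 71 ↦ [71].
For each subset V ⊆ X/∼, compute π^{-1}(V) ⊆ X and check whether π^{-1}(V) ∈ τ. V is open in τ_Q iff π^{-1}(V) ∈ τ.
  V = {}: π^{-1}(V) = ∅ ∈ τ ✓.
  V = {[68=70]}: π^{-1}(V) = {68, 70} ∈ τ ✓.
  V = {[69]}: π^{-1}(V) = {69} ∉ τ ✗.
  V = {[68=70], [69]}: π^{-1}(V) = {68, 69, 70} ∉ τ ✗.
  V = {[71]}: π^{-1}(V) = {71} ∉ τ ✗.
  V = {[68=70], [71]}: π^{-1}(V) = {68, 70, 71} ∉ τ ✗.
  V = {[69], [71]}: π^{-1}(V) = {69, 71} ∈ τ ✓.
  V = {[68=70], [69], [71]}: π^{-1}(V) = {68, 69, 70, 71} ∈ τ ✓.
Open sets in the quotient: τ_Q = {{}, {[68=70]}, {[69], [71]}, {[68=70], [69], [71]}} (4 elements).


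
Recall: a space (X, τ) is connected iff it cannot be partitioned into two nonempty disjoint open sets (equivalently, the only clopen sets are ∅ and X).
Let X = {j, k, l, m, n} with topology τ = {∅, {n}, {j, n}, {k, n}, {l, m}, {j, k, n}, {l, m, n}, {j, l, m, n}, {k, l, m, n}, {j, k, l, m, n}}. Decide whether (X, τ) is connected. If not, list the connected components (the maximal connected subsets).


(X, τ) is disconnected; components = [{l, m}, {j, k, n}].

Find clopen sets (U ∈ τ with X ∖ U ∈ τ):
  U = ∅, X ∖ U = {j, k, l, m, n} — both open, so U is clopen.
  U = {l, m}, X ∖ U = {j, k, n} — both open, so U is clopen.
  U = {j, k, n}, X ∖ U = {l, m} — both open, so U is clopen.
  U = {j, k, l, m, n}, X ∖ U = ∅ — both open, so U is clopen.
Nontrivial clopen(s) exist: e.g. {l, m}. So (X, τ) is disconnected.
Compute connected components by grouping points that agree on all clopens:
  component: {l, m}
  component: {j, k, n}
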